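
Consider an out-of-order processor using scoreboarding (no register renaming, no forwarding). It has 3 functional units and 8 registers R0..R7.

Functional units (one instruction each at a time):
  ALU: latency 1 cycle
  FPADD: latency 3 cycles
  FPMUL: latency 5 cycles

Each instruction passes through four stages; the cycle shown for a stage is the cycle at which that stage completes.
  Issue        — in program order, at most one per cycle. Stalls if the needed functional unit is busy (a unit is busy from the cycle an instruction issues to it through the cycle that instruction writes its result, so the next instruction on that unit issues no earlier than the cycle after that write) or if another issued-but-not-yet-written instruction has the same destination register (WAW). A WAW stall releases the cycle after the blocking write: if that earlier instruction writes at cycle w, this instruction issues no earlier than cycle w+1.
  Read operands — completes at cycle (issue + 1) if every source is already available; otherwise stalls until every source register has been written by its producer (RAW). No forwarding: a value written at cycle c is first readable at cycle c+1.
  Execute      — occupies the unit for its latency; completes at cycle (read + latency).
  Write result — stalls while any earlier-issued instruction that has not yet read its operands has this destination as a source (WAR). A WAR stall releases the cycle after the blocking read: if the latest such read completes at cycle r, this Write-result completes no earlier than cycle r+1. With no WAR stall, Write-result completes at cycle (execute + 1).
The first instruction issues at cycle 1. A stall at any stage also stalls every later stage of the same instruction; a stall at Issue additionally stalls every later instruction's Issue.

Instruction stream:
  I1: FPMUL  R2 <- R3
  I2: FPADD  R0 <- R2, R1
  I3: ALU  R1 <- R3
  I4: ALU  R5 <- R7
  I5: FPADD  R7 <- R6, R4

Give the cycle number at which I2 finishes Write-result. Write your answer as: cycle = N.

  I1 | 1 | 2 | 7 | 8
  I2 | 2 | 9 | 12 | 13   RAW R2: wait I1 write@8
  I3 | 3 | 4 | 5 | 10   WAR R1: wait I2 read@9
  I4 | 11 | 12 | 13 | 14   struct: ALU busy until I3 writes@10
  I5 | 14 | 15 | 18 | 19   struct: FPADD busy until I2 writes@13

cycle = 13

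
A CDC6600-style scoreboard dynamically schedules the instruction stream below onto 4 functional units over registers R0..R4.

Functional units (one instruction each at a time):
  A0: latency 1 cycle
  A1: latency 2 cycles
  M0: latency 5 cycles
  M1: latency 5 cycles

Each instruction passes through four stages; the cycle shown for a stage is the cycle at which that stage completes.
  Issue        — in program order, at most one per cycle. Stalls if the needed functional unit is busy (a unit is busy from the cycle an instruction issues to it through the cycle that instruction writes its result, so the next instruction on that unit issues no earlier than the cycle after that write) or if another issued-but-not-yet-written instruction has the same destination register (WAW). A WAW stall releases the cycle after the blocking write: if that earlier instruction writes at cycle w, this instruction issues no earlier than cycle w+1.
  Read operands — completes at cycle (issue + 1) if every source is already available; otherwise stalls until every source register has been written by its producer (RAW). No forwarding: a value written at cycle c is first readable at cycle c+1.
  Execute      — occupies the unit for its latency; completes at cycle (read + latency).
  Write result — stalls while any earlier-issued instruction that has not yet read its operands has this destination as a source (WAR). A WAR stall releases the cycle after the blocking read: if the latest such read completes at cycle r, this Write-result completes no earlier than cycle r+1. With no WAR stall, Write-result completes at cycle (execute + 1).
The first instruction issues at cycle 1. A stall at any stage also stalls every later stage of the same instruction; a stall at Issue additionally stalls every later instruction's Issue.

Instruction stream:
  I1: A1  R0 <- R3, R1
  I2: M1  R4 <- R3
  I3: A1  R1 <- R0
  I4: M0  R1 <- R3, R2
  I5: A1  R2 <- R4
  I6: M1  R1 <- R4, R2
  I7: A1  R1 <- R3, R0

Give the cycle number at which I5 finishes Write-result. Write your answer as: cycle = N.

cycle = 16

1) issue 1, read 2, done 4, write 5
2) issue 2, read 3, done 8, write 9
3) issue 6, read 7, done 9, write 10  <struct: A1 busy until I1 writes@5>
4) issue 11, read 12, done 17, write 18  <WAW R1: wait I3 write@10>
5) issue 12, read 13, done 15, write 16
6) issue 19, read 20, done 25, write 26  <WAW R1: wait I4 write@18>
7) issue 27, read 28, done 30, write 31  <WAW R1: wait I6 write@26>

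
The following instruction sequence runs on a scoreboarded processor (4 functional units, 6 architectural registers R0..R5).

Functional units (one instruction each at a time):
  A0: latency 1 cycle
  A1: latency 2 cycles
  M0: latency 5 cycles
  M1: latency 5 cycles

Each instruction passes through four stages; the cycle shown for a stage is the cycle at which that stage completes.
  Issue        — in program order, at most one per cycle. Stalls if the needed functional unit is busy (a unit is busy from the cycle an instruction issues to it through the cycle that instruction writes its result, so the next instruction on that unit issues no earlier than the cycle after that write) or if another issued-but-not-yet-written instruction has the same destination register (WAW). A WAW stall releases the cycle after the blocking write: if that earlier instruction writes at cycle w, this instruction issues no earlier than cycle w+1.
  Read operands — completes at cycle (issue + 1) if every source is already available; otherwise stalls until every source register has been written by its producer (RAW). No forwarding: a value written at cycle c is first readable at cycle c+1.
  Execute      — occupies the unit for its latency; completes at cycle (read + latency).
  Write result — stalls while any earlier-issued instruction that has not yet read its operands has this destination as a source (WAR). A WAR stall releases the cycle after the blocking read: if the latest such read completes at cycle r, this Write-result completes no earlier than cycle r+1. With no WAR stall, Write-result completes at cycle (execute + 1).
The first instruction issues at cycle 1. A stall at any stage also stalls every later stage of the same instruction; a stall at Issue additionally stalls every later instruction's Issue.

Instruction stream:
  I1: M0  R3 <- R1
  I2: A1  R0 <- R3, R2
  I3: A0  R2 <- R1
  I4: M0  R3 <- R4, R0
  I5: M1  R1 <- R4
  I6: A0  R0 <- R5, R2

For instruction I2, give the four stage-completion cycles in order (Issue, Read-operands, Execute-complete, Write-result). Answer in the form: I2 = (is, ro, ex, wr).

cycle 1: I1→M0
cycle 2: I1 RO; I2→A1
cycle 3: I3→A0
cycle 4: I3 RO
cycle 5: I3 EX
cycle 7: I1 EX
cycle 8: I1 WR R3
cycle 9: I2 RO; I4→M0
cycle 10: I3 WR R2; I5→M1
cycle 11: I2 EX; I5 RO
cycle 12: I2 WR R0
cycle 13: I4 RO; I6→A0
cycle 14: I6 RO
cycle 15: I6 EX
cycle 16: I5 EX; I6 WR R0
cycle 17: I5 WR R1
cycle 18: I4 EX
cycle 19: I4 WR R3

I2 = (2, 9, 11, 12)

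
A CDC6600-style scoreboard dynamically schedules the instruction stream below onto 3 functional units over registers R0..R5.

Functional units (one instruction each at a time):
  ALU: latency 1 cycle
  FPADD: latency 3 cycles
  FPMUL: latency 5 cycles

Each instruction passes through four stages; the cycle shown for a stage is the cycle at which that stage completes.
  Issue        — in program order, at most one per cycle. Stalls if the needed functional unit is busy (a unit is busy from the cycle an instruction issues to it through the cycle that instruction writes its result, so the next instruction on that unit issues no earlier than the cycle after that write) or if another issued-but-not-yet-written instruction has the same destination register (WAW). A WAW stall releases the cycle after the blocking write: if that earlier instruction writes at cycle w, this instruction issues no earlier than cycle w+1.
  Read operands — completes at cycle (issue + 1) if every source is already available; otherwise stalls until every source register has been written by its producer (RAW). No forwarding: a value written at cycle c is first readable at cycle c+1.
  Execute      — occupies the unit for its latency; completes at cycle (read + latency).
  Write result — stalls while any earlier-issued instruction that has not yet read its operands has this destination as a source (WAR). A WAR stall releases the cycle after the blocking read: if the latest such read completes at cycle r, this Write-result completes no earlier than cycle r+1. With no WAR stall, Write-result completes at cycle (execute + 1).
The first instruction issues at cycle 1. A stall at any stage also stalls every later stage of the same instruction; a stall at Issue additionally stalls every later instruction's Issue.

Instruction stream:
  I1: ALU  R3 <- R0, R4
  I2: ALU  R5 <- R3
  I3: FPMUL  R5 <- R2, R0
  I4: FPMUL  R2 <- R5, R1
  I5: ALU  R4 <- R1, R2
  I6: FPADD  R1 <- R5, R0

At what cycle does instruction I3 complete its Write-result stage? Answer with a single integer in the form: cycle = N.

cycle = 16

I1: IS=1 RO=2 EX=3 WR=4
I2: IS=5 RO=6 EX=7 WR=8  [struct: ALU busy until I1 writes@4]
I3: IS=9 RO=10 EX=15 WR=16  [WAW R5: wait I2 write@8]
I4: IS=17 RO=18 EX=23 WR=24  [struct: FPMUL busy until I3 writes@16]
I5: IS=18 RO=25 EX=26 WR=27  [RAW R2: wait I4 write@24]
I6: IS=19 RO=20 EX=23 WR=26  [WAR R1: wait I5 read@25]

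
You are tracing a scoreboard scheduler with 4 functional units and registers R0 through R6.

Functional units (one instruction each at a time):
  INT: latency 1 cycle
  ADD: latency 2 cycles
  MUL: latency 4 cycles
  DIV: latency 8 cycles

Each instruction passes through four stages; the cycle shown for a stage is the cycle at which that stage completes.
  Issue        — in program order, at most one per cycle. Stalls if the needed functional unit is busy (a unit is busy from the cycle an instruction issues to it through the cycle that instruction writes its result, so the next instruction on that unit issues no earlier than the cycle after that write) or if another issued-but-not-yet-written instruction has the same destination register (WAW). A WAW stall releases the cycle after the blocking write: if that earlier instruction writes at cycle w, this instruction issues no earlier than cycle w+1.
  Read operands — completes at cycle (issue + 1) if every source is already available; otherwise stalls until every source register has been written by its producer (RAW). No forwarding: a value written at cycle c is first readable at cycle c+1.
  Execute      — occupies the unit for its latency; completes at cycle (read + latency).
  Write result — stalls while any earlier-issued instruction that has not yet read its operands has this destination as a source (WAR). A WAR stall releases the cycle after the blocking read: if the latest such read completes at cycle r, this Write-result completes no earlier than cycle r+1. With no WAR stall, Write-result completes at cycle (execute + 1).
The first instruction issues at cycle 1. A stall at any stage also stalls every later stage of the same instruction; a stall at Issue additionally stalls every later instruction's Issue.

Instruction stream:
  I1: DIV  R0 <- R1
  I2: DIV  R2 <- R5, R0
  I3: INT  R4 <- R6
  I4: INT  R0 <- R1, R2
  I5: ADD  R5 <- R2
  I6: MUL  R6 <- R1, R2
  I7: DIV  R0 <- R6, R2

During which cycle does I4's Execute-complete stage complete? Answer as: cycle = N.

cycle 1: I1 dispatched to DIV
cycle 2: I1 operands ready
cycle 10: I1 complete
cycle 11: R0←I1
cycle 12: I2 dispatched to DIV
cycle 13: I2 operands ready | I3 dispatched to INT
cycle 14: I3 operands ready
cycle 15: I3 complete
cycle 16: R4←I3
cycle 17: I4 dispatched to INT
cycle 18: I5 dispatched to ADD
cycle 19: I6 dispatched to MUL
cycle 21: I2 complete
cycle 22: R2←I2
cycle 23: I4 operands ready | I5 operands ready | I6 operands ready
cycle 24: I4 complete
cycle 25: R0←I4 | I5 complete
cycle 26: R5←I5 | I7 dispatched to DIV
cycle 27: I6 complete
cycle 28: R6←I6
cycle 29: I7 operands ready
cycle 37: I7 complete
cycle 38: R0←I7

cycle = 24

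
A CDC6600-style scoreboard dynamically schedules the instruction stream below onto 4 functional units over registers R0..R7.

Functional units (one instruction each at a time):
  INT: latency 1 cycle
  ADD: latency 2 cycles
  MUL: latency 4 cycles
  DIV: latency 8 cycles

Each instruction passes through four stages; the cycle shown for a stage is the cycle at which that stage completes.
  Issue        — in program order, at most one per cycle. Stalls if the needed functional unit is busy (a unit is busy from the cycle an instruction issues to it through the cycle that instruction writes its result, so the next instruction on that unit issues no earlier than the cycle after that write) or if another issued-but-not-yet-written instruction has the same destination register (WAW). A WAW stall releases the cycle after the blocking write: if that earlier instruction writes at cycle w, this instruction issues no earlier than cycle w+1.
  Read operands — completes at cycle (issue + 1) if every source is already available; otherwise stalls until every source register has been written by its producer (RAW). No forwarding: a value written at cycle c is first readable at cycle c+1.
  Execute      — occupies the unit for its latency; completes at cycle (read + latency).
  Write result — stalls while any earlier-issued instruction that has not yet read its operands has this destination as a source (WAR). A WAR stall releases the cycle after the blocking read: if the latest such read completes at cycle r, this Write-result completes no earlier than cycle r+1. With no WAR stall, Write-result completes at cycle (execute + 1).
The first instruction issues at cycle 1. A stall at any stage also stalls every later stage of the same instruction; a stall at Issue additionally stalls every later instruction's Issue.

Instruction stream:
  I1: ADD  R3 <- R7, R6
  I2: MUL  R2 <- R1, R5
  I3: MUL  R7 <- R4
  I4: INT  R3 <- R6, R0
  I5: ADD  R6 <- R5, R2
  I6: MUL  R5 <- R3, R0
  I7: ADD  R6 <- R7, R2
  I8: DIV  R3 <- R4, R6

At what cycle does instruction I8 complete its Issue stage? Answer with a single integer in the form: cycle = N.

I1  is:1  ro:2  ex:4  wr:5
I2  is:2  ro:3  ex:7  wr:8
I3  is:9  ro:10  ex:14  wr:15  — struct: MUL busy until I2 writes@8
I4  is:10  ro:11  ex:12  wr:13
I5  is:11  ro:12  ex:14  wr:15
I6  is:16  ro:17  ex:21  wr:22  — struct: MUL busy until I3 writes@15
I7  is:17  ro:18  ex:20  wr:21
I8  is:18  ro:22  ex:30  wr:31  — RAW R6: wait I7 write@21

cycle = 18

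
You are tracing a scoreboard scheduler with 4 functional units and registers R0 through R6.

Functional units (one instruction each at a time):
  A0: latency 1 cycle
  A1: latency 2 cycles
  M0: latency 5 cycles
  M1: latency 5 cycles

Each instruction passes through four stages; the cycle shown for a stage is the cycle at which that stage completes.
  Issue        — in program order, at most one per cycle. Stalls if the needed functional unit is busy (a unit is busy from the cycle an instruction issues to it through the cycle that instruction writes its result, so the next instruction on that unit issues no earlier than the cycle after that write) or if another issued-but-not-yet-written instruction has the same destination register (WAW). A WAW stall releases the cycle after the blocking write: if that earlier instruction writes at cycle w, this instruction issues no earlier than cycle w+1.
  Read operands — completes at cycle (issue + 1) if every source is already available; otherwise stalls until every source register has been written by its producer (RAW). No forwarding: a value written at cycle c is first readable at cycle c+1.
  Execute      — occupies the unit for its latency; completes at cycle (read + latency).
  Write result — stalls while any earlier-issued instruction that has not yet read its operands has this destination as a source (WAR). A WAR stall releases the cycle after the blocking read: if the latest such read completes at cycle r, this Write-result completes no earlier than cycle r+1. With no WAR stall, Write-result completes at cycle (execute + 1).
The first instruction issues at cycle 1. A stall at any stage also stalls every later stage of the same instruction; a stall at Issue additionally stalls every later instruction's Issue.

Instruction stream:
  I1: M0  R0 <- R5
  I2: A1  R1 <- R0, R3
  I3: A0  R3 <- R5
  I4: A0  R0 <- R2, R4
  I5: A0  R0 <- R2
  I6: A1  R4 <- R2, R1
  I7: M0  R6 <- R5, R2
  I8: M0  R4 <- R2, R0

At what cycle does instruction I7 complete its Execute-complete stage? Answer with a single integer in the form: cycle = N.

[1] issue I1 (M0)
[2] I1 read-ops; issue I2 (A1)
[3] issue I3 (A0)
[4] I3 read-ops
[5] I3 finished on A0
[7] I1 finished on M0
[8] I1→R0
[9] I2 read-ops
[10] I3→R3
[11] I2 finished on A1; issue I4 (A0)
[12] I2→R1; I4 read-ops
[13] I4 finished on A0
[14] I4→R0
[15] issue I5 (A0)
[16] I5 read-ops; issue I6 (A1)
[17] I5 finished on A0; I6 read-ops; issue I7 (M0)
[18] I5→R0; I7 read-ops
[19] I6 finished on A1
[20] I6→R4
[23] I7 finished on M0
[24] I7→R6
[25] issue I8 (M0)
[26] I8 read-ops
[31] I8 finished on M0
[32] I8→R4

cycle = 23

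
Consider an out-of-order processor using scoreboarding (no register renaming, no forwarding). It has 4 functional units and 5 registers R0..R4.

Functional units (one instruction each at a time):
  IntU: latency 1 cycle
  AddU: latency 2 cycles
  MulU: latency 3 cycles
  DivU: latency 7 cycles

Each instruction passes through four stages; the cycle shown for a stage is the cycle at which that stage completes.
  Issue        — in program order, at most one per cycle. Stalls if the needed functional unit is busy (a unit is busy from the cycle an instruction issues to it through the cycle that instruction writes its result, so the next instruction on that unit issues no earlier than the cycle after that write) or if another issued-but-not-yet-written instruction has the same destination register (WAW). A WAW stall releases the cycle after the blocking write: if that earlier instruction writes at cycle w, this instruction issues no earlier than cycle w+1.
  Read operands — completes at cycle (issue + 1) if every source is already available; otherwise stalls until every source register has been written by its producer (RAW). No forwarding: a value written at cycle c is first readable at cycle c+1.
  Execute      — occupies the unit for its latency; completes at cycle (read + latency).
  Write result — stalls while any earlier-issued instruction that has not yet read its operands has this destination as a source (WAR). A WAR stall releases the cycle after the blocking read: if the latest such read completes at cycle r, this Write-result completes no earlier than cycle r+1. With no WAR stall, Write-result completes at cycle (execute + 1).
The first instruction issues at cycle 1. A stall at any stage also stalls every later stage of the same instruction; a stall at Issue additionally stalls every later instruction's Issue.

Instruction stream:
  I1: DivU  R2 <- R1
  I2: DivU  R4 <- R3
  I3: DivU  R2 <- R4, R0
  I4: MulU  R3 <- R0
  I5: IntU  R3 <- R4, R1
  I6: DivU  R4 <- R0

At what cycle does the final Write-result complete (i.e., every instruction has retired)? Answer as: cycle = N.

cycle 1: I1→DivU
cycle 2: I1 RO
cycle 9: I1 EX
cycle 10: I1 WR R2
cycle 11: I2→DivU
cycle 12: I2 RO
cycle 19: I2 EX
cycle 20: I2 WR R4
cycle 21: I3→DivU
cycle 22: I3 RO; I4→MulU
cycle 23: I4 RO
cycle 26: I4 EX
cycle 27: I4 WR R3
cycle 28: I5→IntU
cycle 29: I3 EX; I5 RO
cycle 30: I3 WR R2; I5 EX
cycle 31: I5 WR R3; I6→DivU
cycle 32: I6 RO
cycle 39: I6 EX
cycle 40: I6 WR R4

cycle = 40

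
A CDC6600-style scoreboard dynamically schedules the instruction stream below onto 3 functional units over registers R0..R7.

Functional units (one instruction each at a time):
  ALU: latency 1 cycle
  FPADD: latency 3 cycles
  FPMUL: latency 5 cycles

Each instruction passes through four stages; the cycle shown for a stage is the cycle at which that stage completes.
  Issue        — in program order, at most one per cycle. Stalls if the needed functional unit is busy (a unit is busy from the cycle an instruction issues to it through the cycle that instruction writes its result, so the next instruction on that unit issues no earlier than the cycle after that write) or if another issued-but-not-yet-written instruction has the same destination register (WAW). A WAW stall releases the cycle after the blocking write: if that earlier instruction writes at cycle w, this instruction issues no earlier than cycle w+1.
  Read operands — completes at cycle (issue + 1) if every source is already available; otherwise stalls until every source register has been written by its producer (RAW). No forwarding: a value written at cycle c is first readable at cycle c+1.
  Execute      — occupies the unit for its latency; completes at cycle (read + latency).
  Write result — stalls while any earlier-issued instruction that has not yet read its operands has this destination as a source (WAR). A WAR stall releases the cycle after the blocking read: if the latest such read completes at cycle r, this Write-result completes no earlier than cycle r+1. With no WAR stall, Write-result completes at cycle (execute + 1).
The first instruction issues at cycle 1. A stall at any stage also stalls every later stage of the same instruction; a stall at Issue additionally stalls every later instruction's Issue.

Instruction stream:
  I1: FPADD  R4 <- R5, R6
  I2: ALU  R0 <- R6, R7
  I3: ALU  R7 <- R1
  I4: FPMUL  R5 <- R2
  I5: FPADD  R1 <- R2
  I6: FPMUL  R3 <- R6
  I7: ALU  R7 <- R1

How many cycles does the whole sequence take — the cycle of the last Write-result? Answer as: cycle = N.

cycle = 22

1) issue 1, read 2, done 5, write 6
2) issue 2, read 3, done 4, write 5
3) issue 6, read 7, done 8, write 9  <struct: ALU busy until I2 writes@5>
4) issue 7, read 8, done 13, write 14
5) issue 8, read 9, done 12, write 13
6) issue 15, read 16, done 21, write 22  <struct: FPMUL busy until I4 writes@14>
7) issue 16, read 17, done 18, write 19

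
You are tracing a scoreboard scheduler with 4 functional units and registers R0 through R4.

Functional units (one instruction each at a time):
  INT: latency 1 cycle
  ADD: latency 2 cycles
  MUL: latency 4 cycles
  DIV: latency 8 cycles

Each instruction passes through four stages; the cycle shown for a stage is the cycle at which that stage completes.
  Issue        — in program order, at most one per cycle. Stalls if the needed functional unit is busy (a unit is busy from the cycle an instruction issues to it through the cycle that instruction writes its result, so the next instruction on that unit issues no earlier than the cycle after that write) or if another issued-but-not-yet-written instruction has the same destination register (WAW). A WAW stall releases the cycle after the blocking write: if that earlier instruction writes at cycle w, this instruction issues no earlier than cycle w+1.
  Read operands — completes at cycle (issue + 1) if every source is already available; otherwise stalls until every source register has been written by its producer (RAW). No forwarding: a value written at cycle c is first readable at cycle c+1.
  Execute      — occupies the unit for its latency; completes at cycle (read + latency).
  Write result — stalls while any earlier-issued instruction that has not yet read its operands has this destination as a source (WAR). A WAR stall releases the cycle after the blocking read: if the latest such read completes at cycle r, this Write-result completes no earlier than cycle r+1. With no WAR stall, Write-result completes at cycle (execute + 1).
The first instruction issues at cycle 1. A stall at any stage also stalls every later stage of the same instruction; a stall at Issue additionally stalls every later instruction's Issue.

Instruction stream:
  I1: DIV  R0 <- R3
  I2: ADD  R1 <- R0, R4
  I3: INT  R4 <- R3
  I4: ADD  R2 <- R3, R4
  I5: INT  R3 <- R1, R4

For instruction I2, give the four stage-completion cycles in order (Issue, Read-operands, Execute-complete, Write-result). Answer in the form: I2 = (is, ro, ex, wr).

I2 = (2, 12, 14, 15)

[1] I1 dispatched to DIV
[2] I1 operands ready · I2 dispatched to ADD
[3] I3 dispatched to INT
[4] I3 operands ready
[5] I3 complete
[10] I1 complete
[11] R0←I1
[12] I2 operands ready
[13] R4←I3
[14] I2 complete
[15] R1←I2
[16] I4 dispatched to ADD
[17] I4 operands ready · I5 dispatched to INT
[18] I5 operands ready
[19] I4 complete · I5 complete
[20] R2←I4 · R3←I5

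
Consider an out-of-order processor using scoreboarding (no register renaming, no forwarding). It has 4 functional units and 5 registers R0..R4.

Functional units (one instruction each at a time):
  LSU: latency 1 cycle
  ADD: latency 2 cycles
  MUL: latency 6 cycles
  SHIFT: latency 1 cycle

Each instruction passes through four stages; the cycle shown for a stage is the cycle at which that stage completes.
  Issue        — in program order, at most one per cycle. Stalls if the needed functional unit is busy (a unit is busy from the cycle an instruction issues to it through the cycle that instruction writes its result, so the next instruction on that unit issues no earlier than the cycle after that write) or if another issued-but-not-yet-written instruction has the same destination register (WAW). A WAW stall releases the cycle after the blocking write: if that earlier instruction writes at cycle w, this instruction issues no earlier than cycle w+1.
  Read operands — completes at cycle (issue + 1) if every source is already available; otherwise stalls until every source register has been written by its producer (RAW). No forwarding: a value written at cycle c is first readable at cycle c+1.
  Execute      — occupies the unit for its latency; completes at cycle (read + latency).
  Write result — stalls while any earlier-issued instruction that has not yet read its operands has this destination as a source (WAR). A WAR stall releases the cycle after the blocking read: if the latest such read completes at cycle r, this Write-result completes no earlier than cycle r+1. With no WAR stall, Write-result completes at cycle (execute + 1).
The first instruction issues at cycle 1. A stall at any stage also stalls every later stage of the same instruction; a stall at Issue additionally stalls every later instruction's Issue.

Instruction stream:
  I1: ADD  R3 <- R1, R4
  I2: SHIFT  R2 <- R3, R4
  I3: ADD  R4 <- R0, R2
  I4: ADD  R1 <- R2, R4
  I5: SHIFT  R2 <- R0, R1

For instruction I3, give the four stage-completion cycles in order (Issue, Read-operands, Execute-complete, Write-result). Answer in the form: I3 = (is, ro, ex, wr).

  I1 | 1 | 2 | 4 | 5
  I2 | 2 | 6 | 7 | 8   RAW R3: wait I1 write@5
  I3 | 6 | 9 | 11 | 12   struct: ADD busy until I1 writes@5 · RAW R2: wait I2 write@8
  I4 | 13 | 14 | 16 | 17   struct: ADD busy until I3 writes@12
  I5 | 14 | 18 | 19 | 20   RAW R1: wait I4 write@17

I3 = (6, 9, 11, 12)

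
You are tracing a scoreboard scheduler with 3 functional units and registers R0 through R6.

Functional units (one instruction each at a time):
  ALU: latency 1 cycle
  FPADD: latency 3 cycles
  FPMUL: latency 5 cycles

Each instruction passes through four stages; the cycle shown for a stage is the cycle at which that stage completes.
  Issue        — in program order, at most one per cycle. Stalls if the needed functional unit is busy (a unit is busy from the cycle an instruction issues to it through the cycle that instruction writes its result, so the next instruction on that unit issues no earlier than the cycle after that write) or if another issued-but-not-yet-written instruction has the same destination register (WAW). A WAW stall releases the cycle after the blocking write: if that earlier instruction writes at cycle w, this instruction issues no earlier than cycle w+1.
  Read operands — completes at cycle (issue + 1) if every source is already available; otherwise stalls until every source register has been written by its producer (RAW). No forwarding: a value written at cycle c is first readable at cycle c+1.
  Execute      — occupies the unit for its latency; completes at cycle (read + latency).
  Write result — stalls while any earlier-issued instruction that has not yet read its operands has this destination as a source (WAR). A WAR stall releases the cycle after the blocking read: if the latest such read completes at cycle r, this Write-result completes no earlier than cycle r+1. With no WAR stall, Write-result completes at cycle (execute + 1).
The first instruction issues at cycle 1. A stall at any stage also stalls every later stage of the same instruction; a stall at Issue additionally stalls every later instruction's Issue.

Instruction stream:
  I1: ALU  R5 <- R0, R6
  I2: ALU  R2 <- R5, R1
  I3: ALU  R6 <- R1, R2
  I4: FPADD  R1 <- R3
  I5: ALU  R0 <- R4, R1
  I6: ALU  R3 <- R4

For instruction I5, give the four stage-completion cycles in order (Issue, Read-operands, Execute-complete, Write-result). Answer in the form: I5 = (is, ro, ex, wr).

I1  is:1  ro:2  ex:3  wr:4
I2  is:5  ro:6  ex:7  wr:8  — struct: ALU busy until I1 writes@4
I3  is:9  ro:10  ex:11  wr:12  — struct: ALU busy until I2 writes@8
I4  is:10  ro:11  ex:14  wr:15
I5  is:13  ro:16  ex:17  wr:18  — struct: ALU busy until I3 writes@12, RAW R1: wait I4 write@15
I6  is:19  ro:20  ex:21  wr:22  — struct: ALU busy until I5 writes@18

I5 = (13, 16, 17, 18)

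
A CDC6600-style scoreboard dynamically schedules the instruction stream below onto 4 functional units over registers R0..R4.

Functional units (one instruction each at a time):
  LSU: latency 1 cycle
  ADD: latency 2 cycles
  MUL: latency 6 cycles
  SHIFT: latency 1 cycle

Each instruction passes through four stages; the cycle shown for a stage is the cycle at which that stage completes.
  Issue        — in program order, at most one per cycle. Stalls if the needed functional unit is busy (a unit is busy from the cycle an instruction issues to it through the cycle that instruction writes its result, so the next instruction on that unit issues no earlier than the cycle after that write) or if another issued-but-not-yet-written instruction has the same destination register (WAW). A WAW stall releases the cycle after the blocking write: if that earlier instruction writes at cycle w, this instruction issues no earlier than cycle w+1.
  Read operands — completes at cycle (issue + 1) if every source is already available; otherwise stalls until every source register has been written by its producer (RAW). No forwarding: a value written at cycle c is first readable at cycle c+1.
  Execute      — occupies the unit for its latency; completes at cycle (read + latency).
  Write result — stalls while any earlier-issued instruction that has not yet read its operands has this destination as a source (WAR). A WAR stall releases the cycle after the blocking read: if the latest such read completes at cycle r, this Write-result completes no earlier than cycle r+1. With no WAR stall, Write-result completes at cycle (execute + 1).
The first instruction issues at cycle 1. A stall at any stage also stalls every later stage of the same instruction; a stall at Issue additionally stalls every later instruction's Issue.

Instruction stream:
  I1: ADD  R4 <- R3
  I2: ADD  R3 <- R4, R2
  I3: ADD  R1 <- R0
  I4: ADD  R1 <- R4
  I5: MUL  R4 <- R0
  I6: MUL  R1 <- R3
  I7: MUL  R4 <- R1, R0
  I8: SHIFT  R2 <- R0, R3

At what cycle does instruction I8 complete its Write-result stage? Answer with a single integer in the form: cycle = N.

I1 -> (1, 2, 4, 5)
I2 -> (6, 7, 9, 10)  // struct: ADD busy until I1 writes@5
I3 -> (11, 12, 14, 15)  // struct: ADD busy until I2 writes@10
I4 -> (16, 17, 19, 20)  // struct: ADD busy until I3 writes@15
I5 -> (17, 18, 24, 25)
I6 -> (26, 27, 33, 34)  // struct: MUL busy until I5 writes@25
I7 -> (35, 36, 42, 43)  // struct: MUL busy until I6 writes@34
I8 -> (36, 37, 38, 39)

cycle = 39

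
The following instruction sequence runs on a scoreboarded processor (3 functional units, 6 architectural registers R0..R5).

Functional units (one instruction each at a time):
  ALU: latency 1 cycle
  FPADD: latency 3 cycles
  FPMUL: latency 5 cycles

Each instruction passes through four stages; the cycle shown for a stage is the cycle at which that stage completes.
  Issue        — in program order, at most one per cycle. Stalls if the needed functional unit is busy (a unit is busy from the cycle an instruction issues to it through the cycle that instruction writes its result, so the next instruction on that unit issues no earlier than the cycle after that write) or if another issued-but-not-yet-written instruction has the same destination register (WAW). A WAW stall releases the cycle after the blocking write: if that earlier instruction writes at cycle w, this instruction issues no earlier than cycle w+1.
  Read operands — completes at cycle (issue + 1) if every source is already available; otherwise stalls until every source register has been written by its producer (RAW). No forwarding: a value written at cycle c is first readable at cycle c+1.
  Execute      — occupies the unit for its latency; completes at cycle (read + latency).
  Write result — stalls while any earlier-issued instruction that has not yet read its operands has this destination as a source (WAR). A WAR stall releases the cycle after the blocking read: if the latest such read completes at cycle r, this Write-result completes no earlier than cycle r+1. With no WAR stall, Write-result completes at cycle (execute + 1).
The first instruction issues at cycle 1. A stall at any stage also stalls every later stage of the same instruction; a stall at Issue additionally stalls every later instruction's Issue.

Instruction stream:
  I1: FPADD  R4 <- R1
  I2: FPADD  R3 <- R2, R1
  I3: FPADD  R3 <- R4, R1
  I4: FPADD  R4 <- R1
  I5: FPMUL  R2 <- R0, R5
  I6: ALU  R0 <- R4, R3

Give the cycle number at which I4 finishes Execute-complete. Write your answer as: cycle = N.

c1: I1→FPADD
c2: I1 RO
c5: I1 EX
c6: I1 WR R4
c7: I2→FPADD
c8: I2 RO
c11: I2 EX
c12: I2 WR R3
c13: I3→FPADD
c14: I3 RO
c17: I3 EX
c18: I3 WR R3
c19: I4→FPADD
c20: I4 RO, I5→FPMUL
c21: I5 RO, I6→ALU
c23: I4 EX
c24: I4 WR R4
c25: I6 RO
c26: I5 EX, I6 EX
c27: I5 WR R2, I6 WR R0

cycle = 23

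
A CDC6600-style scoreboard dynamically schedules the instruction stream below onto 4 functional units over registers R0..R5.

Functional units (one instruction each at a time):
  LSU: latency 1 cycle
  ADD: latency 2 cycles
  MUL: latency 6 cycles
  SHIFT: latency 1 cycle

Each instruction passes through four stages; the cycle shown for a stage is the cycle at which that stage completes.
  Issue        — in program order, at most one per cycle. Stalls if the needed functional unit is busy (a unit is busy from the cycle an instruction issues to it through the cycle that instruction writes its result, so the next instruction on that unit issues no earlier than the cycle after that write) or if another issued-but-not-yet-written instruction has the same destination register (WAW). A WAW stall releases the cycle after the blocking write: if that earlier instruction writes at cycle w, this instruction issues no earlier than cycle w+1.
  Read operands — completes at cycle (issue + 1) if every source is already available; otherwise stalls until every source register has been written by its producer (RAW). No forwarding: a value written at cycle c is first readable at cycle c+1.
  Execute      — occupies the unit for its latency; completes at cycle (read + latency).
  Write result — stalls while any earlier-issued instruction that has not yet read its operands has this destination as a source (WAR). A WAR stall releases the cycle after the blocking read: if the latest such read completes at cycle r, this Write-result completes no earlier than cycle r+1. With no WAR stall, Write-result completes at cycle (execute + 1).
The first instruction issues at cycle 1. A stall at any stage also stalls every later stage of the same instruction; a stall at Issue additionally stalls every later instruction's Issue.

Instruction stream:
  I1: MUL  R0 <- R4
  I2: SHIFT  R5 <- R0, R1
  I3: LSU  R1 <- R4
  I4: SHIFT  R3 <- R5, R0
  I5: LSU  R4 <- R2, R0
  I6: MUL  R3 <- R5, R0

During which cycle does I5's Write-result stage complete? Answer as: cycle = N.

t=1  I1→MUL
t=2  I1 RO; I2→SHIFT
t=3  I3→LSU
t=4  I3 RO
t=5  I3 EX
t=8  I1 EX
t=9  I1 WR R0
t=10  I2 RO
t=11  I2 EX; I3 WR R1
t=12  I2 WR R5
t=13  I4→SHIFT
t=14  I4 RO; I5→LSU
t=15  I4 EX; I5 RO
t=16  I4 WR R3; I5 EX
t=17  I5 WR R4; I6→MUL
t=18  I6 RO
t=24  I6 EX
t=25  I6 WR R3

cycle = 17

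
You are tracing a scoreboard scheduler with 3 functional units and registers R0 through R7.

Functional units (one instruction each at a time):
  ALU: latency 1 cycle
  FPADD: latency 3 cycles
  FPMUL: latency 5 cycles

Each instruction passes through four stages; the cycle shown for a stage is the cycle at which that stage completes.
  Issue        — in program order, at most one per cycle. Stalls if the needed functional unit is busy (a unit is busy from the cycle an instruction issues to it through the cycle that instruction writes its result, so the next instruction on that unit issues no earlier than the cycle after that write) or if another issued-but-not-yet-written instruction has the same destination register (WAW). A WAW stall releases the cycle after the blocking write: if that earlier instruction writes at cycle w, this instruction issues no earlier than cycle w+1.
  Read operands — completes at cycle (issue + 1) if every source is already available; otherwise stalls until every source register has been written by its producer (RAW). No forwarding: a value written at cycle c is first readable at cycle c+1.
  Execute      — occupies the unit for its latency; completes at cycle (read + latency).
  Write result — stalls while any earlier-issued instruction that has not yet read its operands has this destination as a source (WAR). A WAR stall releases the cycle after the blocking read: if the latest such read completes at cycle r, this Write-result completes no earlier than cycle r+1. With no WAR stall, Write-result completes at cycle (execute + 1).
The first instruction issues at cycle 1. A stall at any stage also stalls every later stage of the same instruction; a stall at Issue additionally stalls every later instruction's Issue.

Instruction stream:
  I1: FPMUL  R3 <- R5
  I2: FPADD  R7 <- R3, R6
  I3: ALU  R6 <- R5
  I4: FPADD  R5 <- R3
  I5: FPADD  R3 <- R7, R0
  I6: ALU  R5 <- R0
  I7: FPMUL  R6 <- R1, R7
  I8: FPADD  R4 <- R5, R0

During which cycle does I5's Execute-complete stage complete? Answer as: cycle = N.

cycle = 24

t=1  I1→FPMUL
t=2  I1 RO | I2→FPADD
t=3  I3→ALU
t=4  I3 RO
t=5  I3 EX
t=7  I1 EX
t=8  I1 WR R3
t=9  I2 RO
t=10  I3 WR R6
t=12  I2 EX
t=13  I2 WR R7
t=14  I4→FPADD
t=15  I4 RO
t=18  I4 EX
t=19  I4 WR R5
t=20  I5→FPADD
t=21  I5 RO | I6→ALU
t=22  I6 RO | I7→FPMUL
t=23  I6 EX | I7 RO
t=24  I5 EX | I6 WR R5
t=25  I5 WR R3
t=26  I8→FPADD
t=27  I8 RO
t=28  I7 EX
t=29  I7 WR R6
t=30  I8 EX
t=31  I8 WR R4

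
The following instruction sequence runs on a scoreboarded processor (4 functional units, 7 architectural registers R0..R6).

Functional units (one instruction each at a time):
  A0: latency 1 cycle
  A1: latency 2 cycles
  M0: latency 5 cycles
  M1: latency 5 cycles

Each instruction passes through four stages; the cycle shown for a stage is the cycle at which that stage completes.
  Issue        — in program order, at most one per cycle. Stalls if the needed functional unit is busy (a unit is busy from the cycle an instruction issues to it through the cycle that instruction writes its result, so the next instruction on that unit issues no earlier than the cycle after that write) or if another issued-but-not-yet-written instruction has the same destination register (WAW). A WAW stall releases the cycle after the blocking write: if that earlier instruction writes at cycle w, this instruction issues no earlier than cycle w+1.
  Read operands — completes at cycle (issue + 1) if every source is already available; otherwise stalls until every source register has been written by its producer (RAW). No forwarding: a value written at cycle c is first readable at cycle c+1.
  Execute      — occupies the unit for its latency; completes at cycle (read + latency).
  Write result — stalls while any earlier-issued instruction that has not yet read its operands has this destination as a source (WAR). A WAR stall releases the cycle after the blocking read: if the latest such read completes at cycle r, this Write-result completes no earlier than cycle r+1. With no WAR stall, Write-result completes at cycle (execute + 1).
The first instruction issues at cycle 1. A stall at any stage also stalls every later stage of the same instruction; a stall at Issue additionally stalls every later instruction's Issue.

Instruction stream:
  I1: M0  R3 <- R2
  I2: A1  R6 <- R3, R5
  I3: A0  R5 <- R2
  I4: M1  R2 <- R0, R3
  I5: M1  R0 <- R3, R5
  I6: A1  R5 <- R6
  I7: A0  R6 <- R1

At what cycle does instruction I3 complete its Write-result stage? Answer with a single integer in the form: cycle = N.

cycle = 10

I1 -> (1, 2, 7, 8)
I2 -> (2, 9, 11, 12)  // RAW R3: wait I1 write@8
I3 -> (3, 4, 5, 10)  // WAR R5: wait I2 read@9
I4 -> (4, 9, 14, 15)  // RAW R3: wait I1 write@8
I5 -> (16, 17, 22, 23)  // struct: M1 busy until I4 writes@15
I6 -> (17, 18, 20, 21)
I7 -> (18, 19, 20, 21)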